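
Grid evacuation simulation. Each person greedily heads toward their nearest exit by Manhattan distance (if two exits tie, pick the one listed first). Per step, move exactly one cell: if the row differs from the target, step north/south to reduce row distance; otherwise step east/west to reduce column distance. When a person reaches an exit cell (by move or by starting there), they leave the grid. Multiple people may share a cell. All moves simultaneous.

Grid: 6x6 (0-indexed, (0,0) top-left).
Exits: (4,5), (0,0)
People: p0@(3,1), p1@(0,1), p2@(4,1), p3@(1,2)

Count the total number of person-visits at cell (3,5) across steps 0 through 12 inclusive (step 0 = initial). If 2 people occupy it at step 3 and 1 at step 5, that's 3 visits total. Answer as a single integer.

Answer: 0

Derivation:
Step 0: p0@(3,1) p1@(0,1) p2@(4,1) p3@(1,2) -> at (3,5): 0 [-], cum=0
Step 1: p0@(2,1) p1@ESC p2@(4,2) p3@(0,2) -> at (3,5): 0 [-], cum=0
Step 2: p0@(1,1) p1@ESC p2@(4,3) p3@(0,1) -> at (3,5): 0 [-], cum=0
Step 3: p0@(0,1) p1@ESC p2@(4,4) p3@ESC -> at (3,5): 0 [-], cum=0
Step 4: p0@ESC p1@ESC p2@ESC p3@ESC -> at (3,5): 0 [-], cum=0
Total visits = 0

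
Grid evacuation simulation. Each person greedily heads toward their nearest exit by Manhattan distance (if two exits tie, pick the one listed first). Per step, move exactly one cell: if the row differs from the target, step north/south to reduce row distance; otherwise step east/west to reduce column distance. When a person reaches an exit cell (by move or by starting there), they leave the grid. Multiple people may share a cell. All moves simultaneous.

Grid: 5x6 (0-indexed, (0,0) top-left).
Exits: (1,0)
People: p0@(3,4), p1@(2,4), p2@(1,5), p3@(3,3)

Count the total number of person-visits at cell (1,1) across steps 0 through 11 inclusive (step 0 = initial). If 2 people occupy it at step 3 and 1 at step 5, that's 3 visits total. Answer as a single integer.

Step 0: p0@(3,4) p1@(2,4) p2@(1,5) p3@(3,3) -> at (1,1): 0 [-], cum=0
Step 1: p0@(2,4) p1@(1,4) p2@(1,4) p3@(2,3) -> at (1,1): 0 [-], cum=0
Step 2: p0@(1,4) p1@(1,3) p2@(1,3) p3@(1,3) -> at (1,1): 0 [-], cum=0
Step 3: p0@(1,3) p1@(1,2) p2@(1,2) p3@(1,2) -> at (1,1): 0 [-], cum=0
Step 4: p0@(1,2) p1@(1,1) p2@(1,1) p3@(1,1) -> at (1,1): 3 [p1,p2,p3], cum=3
Step 5: p0@(1,1) p1@ESC p2@ESC p3@ESC -> at (1,1): 1 [p0], cum=4
Step 6: p0@ESC p1@ESC p2@ESC p3@ESC -> at (1,1): 0 [-], cum=4
Total visits = 4

Answer: 4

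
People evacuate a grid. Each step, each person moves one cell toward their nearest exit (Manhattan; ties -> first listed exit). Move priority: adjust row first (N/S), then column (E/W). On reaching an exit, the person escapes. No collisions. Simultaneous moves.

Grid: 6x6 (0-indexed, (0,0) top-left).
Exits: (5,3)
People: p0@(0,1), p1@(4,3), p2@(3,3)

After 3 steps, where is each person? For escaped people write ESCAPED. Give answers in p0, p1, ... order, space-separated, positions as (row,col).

Step 1: p0:(0,1)->(1,1) | p1:(4,3)->(5,3)->EXIT | p2:(3,3)->(4,3)
Step 2: p0:(1,1)->(2,1) | p1:escaped | p2:(4,3)->(5,3)->EXIT
Step 3: p0:(2,1)->(3,1) | p1:escaped | p2:escaped

(3,1) ESCAPED ESCAPED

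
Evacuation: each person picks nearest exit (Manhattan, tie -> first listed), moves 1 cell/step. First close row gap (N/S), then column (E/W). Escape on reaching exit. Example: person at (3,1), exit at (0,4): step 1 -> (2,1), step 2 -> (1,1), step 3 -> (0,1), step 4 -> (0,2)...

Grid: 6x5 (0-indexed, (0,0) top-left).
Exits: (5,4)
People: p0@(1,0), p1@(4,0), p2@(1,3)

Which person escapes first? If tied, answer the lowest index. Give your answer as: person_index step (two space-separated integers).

Answer: 1 5

Derivation:
Step 1: p0:(1,0)->(2,0) | p1:(4,0)->(5,0) | p2:(1,3)->(2,3)
Step 2: p0:(2,0)->(3,0) | p1:(5,0)->(5,1) | p2:(2,3)->(3,3)
Step 3: p0:(3,0)->(4,0) | p1:(5,1)->(5,2) | p2:(3,3)->(4,3)
Step 4: p0:(4,0)->(5,0) | p1:(5,2)->(5,3) | p2:(4,3)->(5,3)
Step 5: p0:(5,0)->(5,1) | p1:(5,3)->(5,4)->EXIT | p2:(5,3)->(5,4)->EXIT
Step 6: p0:(5,1)->(5,2) | p1:escaped | p2:escaped
Step 7: p0:(5,2)->(5,3) | p1:escaped | p2:escaped
Step 8: p0:(5,3)->(5,4)->EXIT | p1:escaped | p2:escaped
Exit steps: [8, 5, 5]
First to escape: p1 at step 5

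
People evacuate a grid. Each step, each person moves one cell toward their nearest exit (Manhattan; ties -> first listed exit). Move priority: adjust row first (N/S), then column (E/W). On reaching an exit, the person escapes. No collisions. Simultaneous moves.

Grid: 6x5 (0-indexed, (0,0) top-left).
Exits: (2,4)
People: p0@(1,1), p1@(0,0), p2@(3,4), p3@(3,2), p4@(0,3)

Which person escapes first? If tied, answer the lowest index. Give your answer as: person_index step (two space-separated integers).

Answer: 2 1

Derivation:
Step 1: p0:(1,1)->(2,1) | p1:(0,0)->(1,0) | p2:(3,4)->(2,4)->EXIT | p3:(3,2)->(2,2) | p4:(0,3)->(1,3)
Step 2: p0:(2,1)->(2,2) | p1:(1,0)->(2,0) | p2:escaped | p3:(2,2)->(2,3) | p4:(1,3)->(2,3)
Step 3: p0:(2,2)->(2,3) | p1:(2,0)->(2,1) | p2:escaped | p3:(2,3)->(2,4)->EXIT | p4:(2,3)->(2,4)->EXIT
Step 4: p0:(2,3)->(2,4)->EXIT | p1:(2,1)->(2,2) | p2:escaped | p3:escaped | p4:escaped
Step 5: p0:escaped | p1:(2,2)->(2,3) | p2:escaped | p3:escaped | p4:escaped
Step 6: p0:escaped | p1:(2,3)->(2,4)->EXIT | p2:escaped | p3:escaped | p4:escaped
Exit steps: [4, 6, 1, 3, 3]
First to escape: p2 at step 1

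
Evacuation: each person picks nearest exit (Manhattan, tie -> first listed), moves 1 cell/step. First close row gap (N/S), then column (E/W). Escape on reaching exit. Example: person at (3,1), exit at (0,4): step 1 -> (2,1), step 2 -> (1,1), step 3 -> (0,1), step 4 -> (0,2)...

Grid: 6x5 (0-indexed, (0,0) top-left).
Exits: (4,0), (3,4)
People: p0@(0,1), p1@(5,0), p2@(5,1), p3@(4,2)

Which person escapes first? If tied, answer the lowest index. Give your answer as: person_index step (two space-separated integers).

Answer: 1 1

Derivation:
Step 1: p0:(0,1)->(1,1) | p1:(5,0)->(4,0)->EXIT | p2:(5,1)->(4,1) | p3:(4,2)->(4,1)
Step 2: p0:(1,1)->(2,1) | p1:escaped | p2:(4,1)->(4,0)->EXIT | p3:(4,1)->(4,0)->EXIT
Step 3: p0:(2,1)->(3,1) | p1:escaped | p2:escaped | p3:escaped
Step 4: p0:(3,1)->(4,1) | p1:escaped | p2:escaped | p3:escaped
Step 5: p0:(4,1)->(4,0)->EXIT | p1:escaped | p2:escaped | p3:escaped
Exit steps: [5, 1, 2, 2]
First to escape: p1 at step 1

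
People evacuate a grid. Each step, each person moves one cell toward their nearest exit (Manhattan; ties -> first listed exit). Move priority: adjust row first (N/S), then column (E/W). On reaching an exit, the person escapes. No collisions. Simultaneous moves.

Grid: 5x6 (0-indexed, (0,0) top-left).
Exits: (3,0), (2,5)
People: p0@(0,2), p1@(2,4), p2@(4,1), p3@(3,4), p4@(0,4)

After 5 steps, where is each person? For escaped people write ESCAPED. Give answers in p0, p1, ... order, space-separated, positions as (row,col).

Step 1: p0:(0,2)->(1,2) | p1:(2,4)->(2,5)->EXIT | p2:(4,1)->(3,1) | p3:(3,4)->(2,4) | p4:(0,4)->(1,4)
Step 2: p0:(1,2)->(2,2) | p1:escaped | p2:(3,1)->(3,0)->EXIT | p3:(2,4)->(2,5)->EXIT | p4:(1,4)->(2,4)
Step 3: p0:(2,2)->(3,2) | p1:escaped | p2:escaped | p3:escaped | p4:(2,4)->(2,5)->EXIT
Step 4: p0:(3,2)->(3,1) | p1:escaped | p2:escaped | p3:escaped | p4:escaped
Step 5: p0:(3,1)->(3,0)->EXIT | p1:escaped | p2:escaped | p3:escaped | p4:escaped

ESCAPED ESCAPED ESCAPED ESCAPED ESCAPED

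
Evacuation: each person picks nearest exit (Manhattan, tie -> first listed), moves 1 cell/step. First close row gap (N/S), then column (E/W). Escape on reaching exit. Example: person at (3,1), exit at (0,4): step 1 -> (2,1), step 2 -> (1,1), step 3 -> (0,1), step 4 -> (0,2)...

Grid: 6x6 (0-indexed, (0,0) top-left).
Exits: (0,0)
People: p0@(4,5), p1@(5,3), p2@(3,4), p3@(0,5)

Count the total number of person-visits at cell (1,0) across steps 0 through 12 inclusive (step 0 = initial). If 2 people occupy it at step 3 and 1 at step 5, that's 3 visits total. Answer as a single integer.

Answer: 0

Derivation:
Step 0: p0@(4,5) p1@(5,3) p2@(3,4) p3@(0,5) -> at (1,0): 0 [-], cum=0
Step 1: p0@(3,5) p1@(4,3) p2@(2,4) p3@(0,4) -> at (1,0): 0 [-], cum=0
Step 2: p0@(2,5) p1@(3,3) p2@(1,4) p3@(0,3) -> at (1,0): 0 [-], cum=0
Step 3: p0@(1,5) p1@(2,3) p2@(0,4) p3@(0,2) -> at (1,0): 0 [-], cum=0
Step 4: p0@(0,5) p1@(1,3) p2@(0,3) p3@(0,1) -> at (1,0): 0 [-], cum=0
Step 5: p0@(0,4) p1@(0,3) p2@(0,2) p3@ESC -> at (1,0): 0 [-], cum=0
Step 6: p0@(0,3) p1@(0,2) p2@(0,1) p3@ESC -> at (1,0): 0 [-], cum=0
Step 7: p0@(0,2) p1@(0,1) p2@ESC p3@ESC -> at (1,0): 0 [-], cum=0
Step 8: p0@(0,1) p1@ESC p2@ESC p3@ESC -> at (1,0): 0 [-], cum=0
Step 9: p0@ESC p1@ESC p2@ESC p3@ESC -> at (1,0): 0 [-], cum=0
Total visits = 0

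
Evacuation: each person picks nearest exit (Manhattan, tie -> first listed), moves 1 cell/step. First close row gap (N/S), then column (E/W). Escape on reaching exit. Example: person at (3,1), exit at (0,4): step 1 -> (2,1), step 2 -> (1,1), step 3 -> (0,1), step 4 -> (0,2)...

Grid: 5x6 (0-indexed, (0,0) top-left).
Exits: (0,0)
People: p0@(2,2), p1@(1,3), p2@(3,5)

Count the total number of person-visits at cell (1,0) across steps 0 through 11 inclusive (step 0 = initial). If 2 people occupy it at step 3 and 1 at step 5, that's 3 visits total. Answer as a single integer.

Answer: 0

Derivation:
Step 0: p0@(2,2) p1@(1,3) p2@(3,5) -> at (1,0): 0 [-], cum=0
Step 1: p0@(1,2) p1@(0,3) p2@(2,5) -> at (1,0): 0 [-], cum=0
Step 2: p0@(0,2) p1@(0,2) p2@(1,5) -> at (1,0): 0 [-], cum=0
Step 3: p0@(0,1) p1@(0,1) p2@(0,5) -> at (1,0): 0 [-], cum=0
Step 4: p0@ESC p1@ESC p2@(0,4) -> at (1,0): 0 [-], cum=0
Step 5: p0@ESC p1@ESC p2@(0,3) -> at (1,0): 0 [-], cum=0
Step 6: p0@ESC p1@ESC p2@(0,2) -> at (1,0): 0 [-], cum=0
Step 7: p0@ESC p1@ESC p2@(0,1) -> at (1,0): 0 [-], cum=0
Step 8: p0@ESC p1@ESC p2@ESC -> at (1,0): 0 [-], cum=0
Total visits = 0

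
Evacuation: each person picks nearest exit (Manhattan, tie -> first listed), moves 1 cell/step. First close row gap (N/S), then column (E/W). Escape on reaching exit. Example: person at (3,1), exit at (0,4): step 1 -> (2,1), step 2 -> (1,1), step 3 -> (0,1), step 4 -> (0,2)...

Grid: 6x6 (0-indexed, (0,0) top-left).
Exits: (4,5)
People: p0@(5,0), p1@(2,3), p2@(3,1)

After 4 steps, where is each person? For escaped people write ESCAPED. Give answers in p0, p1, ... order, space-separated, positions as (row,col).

Step 1: p0:(5,0)->(4,0) | p1:(2,3)->(3,3) | p2:(3,1)->(4,1)
Step 2: p0:(4,0)->(4,1) | p1:(3,3)->(4,3) | p2:(4,1)->(4,2)
Step 3: p0:(4,1)->(4,2) | p1:(4,3)->(4,4) | p2:(4,2)->(4,3)
Step 4: p0:(4,2)->(4,3) | p1:(4,4)->(4,5)->EXIT | p2:(4,3)->(4,4)

(4,3) ESCAPED (4,4)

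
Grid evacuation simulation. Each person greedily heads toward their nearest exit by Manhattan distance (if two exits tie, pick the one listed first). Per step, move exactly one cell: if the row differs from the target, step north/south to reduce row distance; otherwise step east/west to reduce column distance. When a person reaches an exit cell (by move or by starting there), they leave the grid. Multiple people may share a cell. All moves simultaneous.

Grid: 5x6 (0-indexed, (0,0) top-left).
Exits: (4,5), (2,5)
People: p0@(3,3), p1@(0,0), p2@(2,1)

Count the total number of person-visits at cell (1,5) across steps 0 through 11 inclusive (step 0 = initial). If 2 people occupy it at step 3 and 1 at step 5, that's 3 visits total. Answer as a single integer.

Step 0: p0@(3,3) p1@(0,0) p2@(2,1) -> at (1,5): 0 [-], cum=0
Step 1: p0@(4,3) p1@(1,0) p2@(2,2) -> at (1,5): 0 [-], cum=0
Step 2: p0@(4,4) p1@(2,0) p2@(2,3) -> at (1,5): 0 [-], cum=0
Step 3: p0@ESC p1@(2,1) p2@(2,4) -> at (1,5): 0 [-], cum=0
Step 4: p0@ESC p1@(2,2) p2@ESC -> at (1,5): 0 [-], cum=0
Step 5: p0@ESC p1@(2,3) p2@ESC -> at (1,5): 0 [-], cum=0
Step 6: p0@ESC p1@(2,4) p2@ESC -> at (1,5): 0 [-], cum=0
Step 7: p0@ESC p1@ESC p2@ESC -> at (1,5): 0 [-], cum=0
Total visits = 0

Answer: 0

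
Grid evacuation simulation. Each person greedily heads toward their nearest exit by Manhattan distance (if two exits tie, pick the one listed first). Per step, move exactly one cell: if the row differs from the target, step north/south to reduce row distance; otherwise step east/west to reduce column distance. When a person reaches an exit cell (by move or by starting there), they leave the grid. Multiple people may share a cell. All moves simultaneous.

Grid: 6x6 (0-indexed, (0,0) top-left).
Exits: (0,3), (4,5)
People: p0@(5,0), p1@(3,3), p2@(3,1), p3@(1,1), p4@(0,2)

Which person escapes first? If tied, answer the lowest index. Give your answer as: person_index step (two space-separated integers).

Answer: 4 1

Derivation:
Step 1: p0:(5,0)->(4,0) | p1:(3,3)->(2,3) | p2:(3,1)->(2,1) | p3:(1,1)->(0,1) | p4:(0,2)->(0,3)->EXIT
Step 2: p0:(4,0)->(4,1) | p1:(2,3)->(1,3) | p2:(2,1)->(1,1) | p3:(0,1)->(0,2) | p4:escaped
Step 3: p0:(4,1)->(4,2) | p1:(1,3)->(0,3)->EXIT | p2:(1,1)->(0,1) | p3:(0,2)->(0,3)->EXIT | p4:escaped
Step 4: p0:(4,2)->(4,3) | p1:escaped | p2:(0,1)->(0,2) | p3:escaped | p4:escaped
Step 5: p0:(4,3)->(4,4) | p1:escaped | p2:(0,2)->(0,3)->EXIT | p3:escaped | p4:escaped
Step 6: p0:(4,4)->(4,5)->EXIT | p1:escaped | p2:escaped | p3:escaped | p4:escaped
Exit steps: [6, 3, 5, 3, 1]
First to escape: p4 at step 1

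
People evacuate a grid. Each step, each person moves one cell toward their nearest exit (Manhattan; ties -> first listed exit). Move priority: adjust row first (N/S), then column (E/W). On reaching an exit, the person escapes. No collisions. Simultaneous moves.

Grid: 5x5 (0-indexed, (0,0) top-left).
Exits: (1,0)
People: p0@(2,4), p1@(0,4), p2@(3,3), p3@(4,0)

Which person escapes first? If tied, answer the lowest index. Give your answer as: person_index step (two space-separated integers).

Answer: 3 3

Derivation:
Step 1: p0:(2,4)->(1,4) | p1:(0,4)->(1,4) | p2:(3,3)->(2,3) | p3:(4,0)->(3,0)
Step 2: p0:(1,4)->(1,3) | p1:(1,4)->(1,3) | p2:(2,3)->(1,3) | p3:(3,0)->(2,0)
Step 3: p0:(1,3)->(1,2) | p1:(1,3)->(1,2) | p2:(1,3)->(1,2) | p3:(2,0)->(1,0)->EXIT
Step 4: p0:(1,2)->(1,1) | p1:(1,2)->(1,1) | p2:(1,2)->(1,1) | p3:escaped
Step 5: p0:(1,1)->(1,0)->EXIT | p1:(1,1)->(1,0)->EXIT | p2:(1,1)->(1,0)->EXIT | p3:escaped
Exit steps: [5, 5, 5, 3]
First to escape: p3 at step 3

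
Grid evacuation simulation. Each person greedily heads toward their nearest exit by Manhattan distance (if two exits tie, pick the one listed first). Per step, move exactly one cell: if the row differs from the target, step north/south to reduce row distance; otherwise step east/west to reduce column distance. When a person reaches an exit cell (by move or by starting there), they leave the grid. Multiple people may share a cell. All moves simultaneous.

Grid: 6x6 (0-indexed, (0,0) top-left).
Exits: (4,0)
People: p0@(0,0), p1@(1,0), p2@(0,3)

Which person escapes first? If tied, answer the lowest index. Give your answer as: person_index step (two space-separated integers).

Step 1: p0:(0,0)->(1,0) | p1:(1,0)->(2,0) | p2:(0,3)->(1,3)
Step 2: p0:(1,0)->(2,0) | p1:(2,0)->(3,0) | p2:(1,3)->(2,3)
Step 3: p0:(2,0)->(3,0) | p1:(3,0)->(4,0)->EXIT | p2:(2,3)->(3,3)
Step 4: p0:(3,0)->(4,0)->EXIT | p1:escaped | p2:(3,3)->(4,3)
Step 5: p0:escaped | p1:escaped | p2:(4,3)->(4,2)
Step 6: p0:escaped | p1:escaped | p2:(4,2)->(4,1)
Step 7: p0:escaped | p1:escaped | p2:(4,1)->(4,0)->EXIT
Exit steps: [4, 3, 7]
First to escape: p1 at step 3

Answer: 1 3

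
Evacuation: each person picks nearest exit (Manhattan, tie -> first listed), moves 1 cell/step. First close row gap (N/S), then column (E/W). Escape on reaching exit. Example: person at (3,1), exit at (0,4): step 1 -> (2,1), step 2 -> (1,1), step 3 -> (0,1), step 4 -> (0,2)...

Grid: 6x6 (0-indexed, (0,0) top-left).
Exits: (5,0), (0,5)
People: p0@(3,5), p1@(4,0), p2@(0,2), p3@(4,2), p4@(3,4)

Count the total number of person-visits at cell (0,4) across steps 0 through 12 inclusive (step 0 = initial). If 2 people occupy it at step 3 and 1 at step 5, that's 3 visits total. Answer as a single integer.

Answer: 2

Derivation:
Step 0: p0@(3,5) p1@(4,0) p2@(0,2) p3@(4,2) p4@(3,4) -> at (0,4): 0 [-], cum=0
Step 1: p0@(2,5) p1@ESC p2@(0,3) p3@(5,2) p4@(2,4) -> at (0,4): 0 [-], cum=0
Step 2: p0@(1,5) p1@ESC p2@(0,4) p3@(5,1) p4@(1,4) -> at (0,4): 1 [p2], cum=1
Step 3: p0@ESC p1@ESC p2@ESC p3@ESC p4@(0,4) -> at (0,4): 1 [p4], cum=2
Step 4: p0@ESC p1@ESC p2@ESC p3@ESC p4@ESC -> at (0,4): 0 [-], cum=2
Total visits = 2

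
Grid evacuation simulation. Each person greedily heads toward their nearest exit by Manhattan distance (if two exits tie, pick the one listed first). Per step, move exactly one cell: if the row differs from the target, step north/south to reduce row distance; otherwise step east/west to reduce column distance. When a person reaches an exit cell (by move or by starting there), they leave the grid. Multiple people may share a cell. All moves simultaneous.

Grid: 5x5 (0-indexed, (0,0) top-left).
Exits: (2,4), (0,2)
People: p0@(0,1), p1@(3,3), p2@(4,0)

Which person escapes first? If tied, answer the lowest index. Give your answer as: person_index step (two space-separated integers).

Step 1: p0:(0,1)->(0,2)->EXIT | p1:(3,3)->(2,3) | p2:(4,0)->(3,0)
Step 2: p0:escaped | p1:(2,3)->(2,4)->EXIT | p2:(3,0)->(2,0)
Step 3: p0:escaped | p1:escaped | p2:(2,0)->(2,1)
Step 4: p0:escaped | p1:escaped | p2:(2,1)->(2,2)
Step 5: p0:escaped | p1:escaped | p2:(2,2)->(2,3)
Step 6: p0:escaped | p1:escaped | p2:(2,3)->(2,4)->EXIT
Exit steps: [1, 2, 6]
First to escape: p0 at step 1

Answer: 0 1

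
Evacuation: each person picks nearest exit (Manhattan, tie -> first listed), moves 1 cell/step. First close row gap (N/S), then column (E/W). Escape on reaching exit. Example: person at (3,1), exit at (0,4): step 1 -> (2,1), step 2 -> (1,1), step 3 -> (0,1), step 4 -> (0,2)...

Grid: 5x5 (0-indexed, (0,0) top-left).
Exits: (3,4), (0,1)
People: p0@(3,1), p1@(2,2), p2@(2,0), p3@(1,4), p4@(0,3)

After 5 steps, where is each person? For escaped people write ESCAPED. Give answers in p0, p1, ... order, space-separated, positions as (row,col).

Step 1: p0:(3,1)->(3,2) | p1:(2,2)->(3,2) | p2:(2,0)->(1,0) | p3:(1,4)->(2,4) | p4:(0,3)->(0,2)
Step 2: p0:(3,2)->(3,3) | p1:(3,2)->(3,3) | p2:(1,0)->(0,0) | p3:(2,4)->(3,4)->EXIT | p4:(0,2)->(0,1)->EXIT
Step 3: p0:(3,3)->(3,4)->EXIT | p1:(3,3)->(3,4)->EXIT | p2:(0,0)->(0,1)->EXIT | p3:escaped | p4:escaped

ESCAPED ESCAPED ESCAPED ESCAPED ESCAPED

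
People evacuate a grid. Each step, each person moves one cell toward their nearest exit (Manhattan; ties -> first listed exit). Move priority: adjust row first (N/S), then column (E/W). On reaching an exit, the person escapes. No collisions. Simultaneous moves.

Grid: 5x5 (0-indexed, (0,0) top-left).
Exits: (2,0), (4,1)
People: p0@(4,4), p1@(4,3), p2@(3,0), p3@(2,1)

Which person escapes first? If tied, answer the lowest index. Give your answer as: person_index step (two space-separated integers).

Answer: 2 1

Derivation:
Step 1: p0:(4,4)->(4,3) | p1:(4,3)->(4,2) | p2:(3,0)->(2,0)->EXIT | p3:(2,1)->(2,0)->EXIT
Step 2: p0:(4,3)->(4,2) | p1:(4,2)->(4,1)->EXIT | p2:escaped | p3:escaped
Step 3: p0:(4,2)->(4,1)->EXIT | p1:escaped | p2:escaped | p3:escaped
Exit steps: [3, 2, 1, 1]
First to escape: p2 at step 1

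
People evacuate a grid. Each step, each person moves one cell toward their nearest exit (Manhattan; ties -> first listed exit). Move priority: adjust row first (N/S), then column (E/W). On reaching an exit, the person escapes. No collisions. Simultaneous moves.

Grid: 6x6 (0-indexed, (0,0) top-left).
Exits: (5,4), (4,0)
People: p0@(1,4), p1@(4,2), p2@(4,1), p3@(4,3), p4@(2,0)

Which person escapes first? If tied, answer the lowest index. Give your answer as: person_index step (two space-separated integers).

Answer: 2 1

Derivation:
Step 1: p0:(1,4)->(2,4) | p1:(4,2)->(4,1) | p2:(4,1)->(4,0)->EXIT | p3:(4,3)->(5,3) | p4:(2,0)->(3,0)
Step 2: p0:(2,4)->(3,4) | p1:(4,1)->(4,0)->EXIT | p2:escaped | p3:(5,3)->(5,4)->EXIT | p4:(3,0)->(4,0)->EXIT
Step 3: p0:(3,4)->(4,4) | p1:escaped | p2:escaped | p3:escaped | p4:escaped
Step 4: p0:(4,4)->(5,4)->EXIT | p1:escaped | p2:escaped | p3:escaped | p4:escaped
Exit steps: [4, 2, 1, 2, 2]
First to escape: p2 at step 1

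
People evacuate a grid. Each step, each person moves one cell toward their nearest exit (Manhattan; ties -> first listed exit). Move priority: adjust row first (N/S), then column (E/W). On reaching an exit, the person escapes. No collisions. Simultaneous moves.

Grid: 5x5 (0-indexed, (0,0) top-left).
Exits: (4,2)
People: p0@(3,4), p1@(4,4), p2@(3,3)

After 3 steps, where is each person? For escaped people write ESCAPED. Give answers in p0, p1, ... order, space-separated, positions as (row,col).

Step 1: p0:(3,4)->(4,4) | p1:(4,4)->(4,3) | p2:(3,3)->(4,3)
Step 2: p0:(4,4)->(4,3) | p1:(4,3)->(4,2)->EXIT | p2:(4,3)->(4,2)->EXIT
Step 3: p0:(4,3)->(4,2)->EXIT | p1:escaped | p2:escaped

ESCAPED ESCAPED ESCAPED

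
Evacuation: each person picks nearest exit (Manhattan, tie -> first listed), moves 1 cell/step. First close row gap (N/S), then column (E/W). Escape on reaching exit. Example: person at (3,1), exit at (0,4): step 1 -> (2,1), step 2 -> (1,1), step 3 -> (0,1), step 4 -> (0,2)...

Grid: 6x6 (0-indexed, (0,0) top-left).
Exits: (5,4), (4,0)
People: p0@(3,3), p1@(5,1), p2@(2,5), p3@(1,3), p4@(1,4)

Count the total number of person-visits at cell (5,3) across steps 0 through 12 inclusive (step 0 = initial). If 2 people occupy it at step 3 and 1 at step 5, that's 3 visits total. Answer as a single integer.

Answer: 2

Derivation:
Step 0: p0@(3,3) p1@(5,1) p2@(2,5) p3@(1,3) p4@(1,4) -> at (5,3): 0 [-], cum=0
Step 1: p0@(4,3) p1@(4,1) p2@(3,5) p3@(2,3) p4@(2,4) -> at (5,3): 0 [-], cum=0
Step 2: p0@(5,3) p1@ESC p2@(4,5) p3@(3,3) p4@(3,4) -> at (5,3): 1 [p0], cum=1
Step 3: p0@ESC p1@ESC p2@(5,5) p3@(4,3) p4@(4,4) -> at (5,3): 0 [-], cum=1
Step 4: p0@ESC p1@ESC p2@ESC p3@(5,3) p4@ESC -> at (5,3): 1 [p3], cum=2
Step 5: p0@ESC p1@ESC p2@ESC p3@ESC p4@ESC -> at (5,3): 0 [-], cum=2
Total visits = 2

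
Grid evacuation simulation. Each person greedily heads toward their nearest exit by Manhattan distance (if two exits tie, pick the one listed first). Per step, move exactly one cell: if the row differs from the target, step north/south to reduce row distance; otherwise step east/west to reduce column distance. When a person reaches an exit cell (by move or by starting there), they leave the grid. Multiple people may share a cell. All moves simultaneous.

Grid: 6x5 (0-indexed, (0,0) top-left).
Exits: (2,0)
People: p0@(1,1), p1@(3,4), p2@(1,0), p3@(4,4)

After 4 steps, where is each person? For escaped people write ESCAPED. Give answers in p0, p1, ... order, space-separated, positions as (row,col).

Step 1: p0:(1,1)->(2,1) | p1:(3,4)->(2,4) | p2:(1,0)->(2,0)->EXIT | p3:(4,4)->(3,4)
Step 2: p0:(2,1)->(2,0)->EXIT | p1:(2,4)->(2,3) | p2:escaped | p3:(3,4)->(2,4)
Step 3: p0:escaped | p1:(2,3)->(2,2) | p2:escaped | p3:(2,4)->(2,3)
Step 4: p0:escaped | p1:(2,2)->(2,1) | p2:escaped | p3:(2,3)->(2,2)

ESCAPED (2,1) ESCAPED (2,2)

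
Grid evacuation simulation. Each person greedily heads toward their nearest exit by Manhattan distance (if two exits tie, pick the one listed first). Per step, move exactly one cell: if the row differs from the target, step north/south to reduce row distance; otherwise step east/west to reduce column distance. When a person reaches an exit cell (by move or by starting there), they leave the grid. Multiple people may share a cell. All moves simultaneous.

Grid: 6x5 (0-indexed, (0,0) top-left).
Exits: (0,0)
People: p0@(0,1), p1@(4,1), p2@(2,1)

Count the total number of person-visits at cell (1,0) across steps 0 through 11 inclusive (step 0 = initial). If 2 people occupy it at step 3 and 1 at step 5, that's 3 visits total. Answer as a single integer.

Step 0: p0@(0,1) p1@(4,1) p2@(2,1) -> at (1,0): 0 [-], cum=0
Step 1: p0@ESC p1@(3,1) p2@(1,1) -> at (1,0): 0 [-], cum=0
Step 2: p0@ESC p1@(2,1) p2@(0,1) -> at (1,0): 0 [-], cum=0
Step 3: p0@ESC p1@(1,1) p2@ESC -> at (1,0): 0 [-], cum=0
Step 4: p0@ESC p1@(0,1) p2@ESC -> at (1,0): 0 [-], cum=0
Step 5: p0@ESC p1@ESC p2@ESC -> at (1,0): 0 [-], cum=0
Total visits = 0

Answer: 0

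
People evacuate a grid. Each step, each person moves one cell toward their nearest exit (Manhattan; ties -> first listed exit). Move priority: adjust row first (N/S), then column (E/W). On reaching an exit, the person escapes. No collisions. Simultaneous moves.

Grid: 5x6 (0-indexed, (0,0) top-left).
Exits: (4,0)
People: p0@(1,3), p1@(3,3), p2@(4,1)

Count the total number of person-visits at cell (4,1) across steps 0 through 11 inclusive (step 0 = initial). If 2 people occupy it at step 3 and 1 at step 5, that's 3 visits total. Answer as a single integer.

Step 0: p0@(1,3) p1@(3,3) p2@(4,1) -> at (4,1): 1 [p2], cum=1
Step 1: p0@(2,3) p1@(4,3) p2@ESC -> at (4,1): 0 [-], cum=1
Step 2: p0@(3,3) p1@(4,2) p2@ESC -> at (4,1): 0 [-], cum=1
Step 3: p0@(4,3) p1@(4,1) p2@ESC -> at (4,1): 1 [p1], cum=2
Step 4: p0@(4,2) p1@ESC p2@ESC -> at (4,1): 0 [-], cum=2
Step 5: p0@(4,1) p1@ESC p2@ESC -> at (4,1): 1 [p0], cum=3
Step 6: p0@ESC p1@ESC p2@ESC -> at (4,1): 0 [-], cum=3
Total visits = 3

Answer: 3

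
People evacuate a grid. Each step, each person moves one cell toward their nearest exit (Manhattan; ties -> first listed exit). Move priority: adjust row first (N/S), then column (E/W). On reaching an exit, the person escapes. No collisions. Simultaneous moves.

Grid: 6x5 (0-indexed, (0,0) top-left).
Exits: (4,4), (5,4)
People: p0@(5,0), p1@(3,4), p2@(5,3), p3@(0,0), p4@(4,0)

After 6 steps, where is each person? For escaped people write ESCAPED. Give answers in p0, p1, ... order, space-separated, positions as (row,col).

Step 1: p0:(5,0)->(5,1) | p1:(3,4)->(4,4)->EXIT | p2:(5,3)->(5,4)->EXIT | p3:(0,0)->(1,0) | p4:(4,0)->(4,1)
Step 2: p0:(5,1)->(5,2) | p1:escaped | p2:escaped | p3:(1,0)->(2,0) | p4:(4,1)->(4,2)
Step 3: p0:(5,2)->(5,3) | p1:escaped | p2:escaped | p3:(2,0)->(3,0) | p4:(4,2)->(4,3)
Step 4: p0:(5,3)->(5,4)->EXIT | p1:escaped | p2:escaped | p3:(3,0)->(4,0) | p4:(4,3)->(4,4)->EXIT
Step 5: p0:escaped | p1:escaped | p2:escaped | p3:(4,0)->(4,1) | p4:escaped
Step 6: p0:escaped | p1:escaped | p2:escaped | p3:(4,1)->(4,2) | p4:escaped

ESCAPED ESCAPED ESCAPED (4,2) ESCAPED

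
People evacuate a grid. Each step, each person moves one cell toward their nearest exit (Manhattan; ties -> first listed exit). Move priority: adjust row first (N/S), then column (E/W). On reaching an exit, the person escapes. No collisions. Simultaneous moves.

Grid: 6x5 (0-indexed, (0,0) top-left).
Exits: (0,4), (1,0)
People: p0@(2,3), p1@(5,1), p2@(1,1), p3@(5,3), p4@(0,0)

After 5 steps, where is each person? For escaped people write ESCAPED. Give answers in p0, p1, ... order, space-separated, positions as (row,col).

Step 1: p0:(2,3)->(1,3) | p1:(5,1)->(4,1) | p2:(1,1)->(1,0)->EXIT | p3:(5,3)->(4,3) | p4:(0,0)->(1,0)->EXIT
Step 2: p0:(1,3)->(0,3) | p1:(4,1)->(3,1) | p2:escaped | p3:(4,3)->(3,3) | p4:escaped
Step 3: p0:(0,3)->(0,4)->EXIT | p1:(3,1)->(2,1) | p2:escaped | p3:(3,3)->(2,3) | p4:escaped
Step 4: p0:escaped | p1:(2,1)->(1,1) | p2:escaped | p3:(2,3)->(1,3) | p4:escaped
Step 5: p0:escaped | p1:(1,1)->(1,0)->EXIT | p2:escaped | p3:(1,3)->(0,3) | p4:escaped

ESCAPED ESCAPED ESCAPED (0,3) ESCAPED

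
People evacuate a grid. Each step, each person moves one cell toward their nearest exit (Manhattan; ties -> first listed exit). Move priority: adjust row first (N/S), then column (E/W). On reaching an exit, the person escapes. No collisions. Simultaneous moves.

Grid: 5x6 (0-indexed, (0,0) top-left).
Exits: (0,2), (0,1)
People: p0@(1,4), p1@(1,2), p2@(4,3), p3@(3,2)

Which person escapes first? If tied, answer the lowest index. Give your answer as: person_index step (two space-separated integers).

Step 1: p0:(1,4)->(0,4) | p1:(1,2)->(0,2)->EXIT | p2:(4,3)->(3,3) | p3:(3,2)->(2,2)
Step 2: p0:(0,4)->(0,3) | p1:escaped | p2:(3,3)->(2,3) | p3:(2,2)->(1,2)
Step 3: p0:(0,3)->(0,2)->EXIT | p1:escaped | p2:(2,3)->(1,3) | p3:(1,2)->(0,2)->EXIT
Step 4: p0:escaped | p1:escaped | p2:(1,3)->(0,3) | p3:escaped
Step 5: p0:escaped | p1:escaped | p2:(0,3)->(0,2)->EXIT | p3:escaped
Exit steps: [3, 1, 5, 3]
First to escape: p1 at step 1

Answer: 1 1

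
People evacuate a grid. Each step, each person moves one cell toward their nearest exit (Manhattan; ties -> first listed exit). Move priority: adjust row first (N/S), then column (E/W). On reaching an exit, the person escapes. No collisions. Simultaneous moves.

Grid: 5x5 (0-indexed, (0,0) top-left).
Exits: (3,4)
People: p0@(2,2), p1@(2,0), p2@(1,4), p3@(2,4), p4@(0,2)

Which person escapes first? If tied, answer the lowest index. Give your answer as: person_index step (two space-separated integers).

Step 1: p0:(2,2)->(3,2) | p1:(2,0)->(3,0) | p2:(1,4)->(2,4) | p3:(2,4)->(3,4)->EXIT | p4:(0,2)->(1,2)
Step 2: p0:(3,2)->(3,3) | p1:(3,0)->(3,1) | p2:(2,4)->(3,4)->EXIT | p3:escaped | p4:(1,2)->(2,2)
Step 3: p0:(3,3)->(3,4)->EXIT | p1:(3,1)->(3,2) | p2:escaped | p3:escaped | p4:(2,2)->(3,2)
Step 4: p0:escaped | p1:(3,2)->(3,3) | p2:escaped | p3:escaped | p4:(3,2)->(3,3)
Step 5: p0:escaped | p1:(3,3)->(3,4)->EXIT | p2:escaped | p3:escaped | p4:(3,3)->(3,4)->EXIT
Exit steps: [3, 5, 2, 1, 5]
First to escape: p3 at step 1

Answer: 3 1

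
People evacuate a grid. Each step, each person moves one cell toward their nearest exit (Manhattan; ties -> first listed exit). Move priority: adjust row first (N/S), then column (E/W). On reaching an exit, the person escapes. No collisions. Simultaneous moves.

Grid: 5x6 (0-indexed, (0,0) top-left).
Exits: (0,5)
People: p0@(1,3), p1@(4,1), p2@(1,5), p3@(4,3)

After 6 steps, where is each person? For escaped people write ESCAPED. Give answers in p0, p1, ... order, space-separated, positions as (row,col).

Step 1: p0:(1,3)->(0,3) | p1:(4,1)->(3,1) | p2:(1,5)->(0,5)->EXIT | p3:(4,3)->(3,3)
Step 2: p0:(0,3)->(0,4) | p1:(3,1)->(2,1) | p2:escaped | p3:(3,3)->(2,3)
Step 3: p0:(0,4)->(0,5)->EXIT | p1:(2,1)->(1,1) | p2:escaped | p3:(2,3)->(1,3)
Step 4: p0:escaped | p1:(1,1)->(0,1) | p2:escaped | p3:(1,3)->(0,3)
Step 5: p0:escaped | p1:(0,1)->(0,2) | p2:escaped | p3:(0,3)->(0,4)
Step 6: p0:escaped | p1:(0,2)->(0,3) | p2:escaped | p3:(0,4)->(0,5)->EXIT

ESCAPED (0,3) ESCAPED ESCAPED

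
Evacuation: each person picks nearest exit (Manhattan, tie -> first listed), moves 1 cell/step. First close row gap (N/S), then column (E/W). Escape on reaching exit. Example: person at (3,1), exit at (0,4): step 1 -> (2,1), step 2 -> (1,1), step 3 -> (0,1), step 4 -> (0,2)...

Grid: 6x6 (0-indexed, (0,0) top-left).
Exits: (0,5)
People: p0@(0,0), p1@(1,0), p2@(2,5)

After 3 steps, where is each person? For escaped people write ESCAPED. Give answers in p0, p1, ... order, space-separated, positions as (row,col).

Step 1: p0:(0,0)->(0,1) | p1:(1,0)->(0,0) | p2:(2,5)->(1,5)
Step 2: p0:(0,1)->(0,2) | p1:(0,0)->(0,1) | p2:(1,5)->(0,5)->EXIT
Step 3: p0:(0,2)->(0,3) | p1:(0,1)->(0,2) | p2:escaped

(0,3) (0,2) ESCAPED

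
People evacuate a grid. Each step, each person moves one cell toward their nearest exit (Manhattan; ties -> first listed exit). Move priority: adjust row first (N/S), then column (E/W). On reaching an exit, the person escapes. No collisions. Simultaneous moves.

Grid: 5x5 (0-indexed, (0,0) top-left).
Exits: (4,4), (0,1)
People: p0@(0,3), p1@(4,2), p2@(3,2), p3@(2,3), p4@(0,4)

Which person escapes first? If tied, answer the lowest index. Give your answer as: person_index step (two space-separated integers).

Step 1: p0:(0,3)->(0,2) | p1:(4,2)->(4,3) | p2:(3,2)->(4,2) | p3:(2,3)->(3,3) | p4:(0,4)->(0,3)
Step 2: p0:(0,2)->(0,1)->EXIT | p1:(4,3)->(4,4)->EXIT | p2:(4,2)->(4,3) | p3:(3,3)->(4,3) | p4:(0,3)->(0,2)
Step 3: p0:escaped | p1:escaped | p2:(4,3)->(4,4)->EXIT | p3:(4,3)->(4,4)->EXIT | p4:(0,2)->(0,1)->EXIT
Exit steps: [2, 2, 3, 3, 3]
First to escape: p0 at step 2

Answer: 0 2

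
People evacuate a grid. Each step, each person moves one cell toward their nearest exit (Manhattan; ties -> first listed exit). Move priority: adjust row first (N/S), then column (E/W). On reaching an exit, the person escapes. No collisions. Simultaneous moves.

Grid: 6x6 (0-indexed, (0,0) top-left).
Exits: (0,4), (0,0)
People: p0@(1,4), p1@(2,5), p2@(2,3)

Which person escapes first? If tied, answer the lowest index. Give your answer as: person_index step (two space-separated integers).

Step 1: p0:(1,4)->(0,4)->EXIT | p1:(2,5)->(1,5) | p2:(2,3)->(1,3)
Step 2: p0:escaped | p1:(1,5)->(0,5) | p2:(1,3)->(0,3)
Step 3: p0:escaped | p1:(0,5)->(0,4)->EXIT | p2:(0,3)->(0,4)->EXIT
Exit steps: [1, 3, 3]
First to escape: p0 at step 1

Answer: 0 1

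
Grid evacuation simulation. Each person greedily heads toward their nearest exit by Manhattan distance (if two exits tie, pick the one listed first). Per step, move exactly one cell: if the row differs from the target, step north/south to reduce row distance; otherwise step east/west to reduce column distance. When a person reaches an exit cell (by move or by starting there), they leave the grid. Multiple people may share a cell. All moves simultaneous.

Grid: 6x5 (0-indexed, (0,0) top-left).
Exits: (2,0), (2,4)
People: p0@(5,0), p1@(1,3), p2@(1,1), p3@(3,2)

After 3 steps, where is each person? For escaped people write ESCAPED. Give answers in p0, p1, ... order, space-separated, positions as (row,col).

Step 1: p0:(5,0)->(4,0) | p1:(1,3)->(2,3) | p2:(1,1)->(2,1) | p3:(3,2)->(2,2)
Step 2: p0:(4,0)->(3,0) | p1:(2,3)->(2,4)->EXIT | p2:(2,1)->(2,0)->EXIT | p3:(2,2)->(2,1)
Step 3: p0:(3,0)->(2,0)->EXIT | p1:escaped | p2:escaped | p3:(2,1)->(2,0)->EXIT

ESCAPED ESCAPED ESCAPED ESCAPED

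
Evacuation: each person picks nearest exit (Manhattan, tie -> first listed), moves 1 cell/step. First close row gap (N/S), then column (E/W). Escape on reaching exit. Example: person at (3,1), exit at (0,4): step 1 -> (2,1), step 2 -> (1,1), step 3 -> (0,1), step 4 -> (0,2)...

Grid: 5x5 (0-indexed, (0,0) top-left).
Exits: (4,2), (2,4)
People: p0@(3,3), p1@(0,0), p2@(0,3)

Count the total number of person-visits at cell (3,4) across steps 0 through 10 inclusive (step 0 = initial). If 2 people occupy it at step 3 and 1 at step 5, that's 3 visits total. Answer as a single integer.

Step 0: p0@(3,3) p1@(0,0) p2@(0,3) -> at (3,4): 0 [-], cum=0
Step 1: p0@(4,3) p1@(1,0) p2@(1,3) -> at (3,4): 0 [-], cum=0
Step 2: p0@ESC p1@(2,0) p2@(2,3) -> at (3,4): 0 [-], cum=0
Step 3: p0@ESC p1@(3,0) p2@ESC -> at (3,4): 0 [-], cum=0
Step 4: p0@ESC p1@(4,0) p2@ESC -> at (3,4): 0 [-], cum=0
Step 5: p0@ESC p1@(4,1) p2@ESC -> at (3,4): 0 [-], cum=0
Step 6: p0@ESC p1@ESC p2@ESC -> at (3,4): 0 [-], cum=0
Total visits = 0

Answer: 0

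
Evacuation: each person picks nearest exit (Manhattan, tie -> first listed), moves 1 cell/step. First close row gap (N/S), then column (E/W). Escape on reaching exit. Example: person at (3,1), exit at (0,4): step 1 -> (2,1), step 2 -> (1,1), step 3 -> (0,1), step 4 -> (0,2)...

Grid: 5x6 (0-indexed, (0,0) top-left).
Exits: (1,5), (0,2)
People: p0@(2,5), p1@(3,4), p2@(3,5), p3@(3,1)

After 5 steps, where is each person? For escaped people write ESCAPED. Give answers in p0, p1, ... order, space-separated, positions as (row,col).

Step 1: p0:(2,5)->(1,5)->EXIT | p1:(3,4)->(2,4) | p2:(3,5)->(2,5) | p3:(3,1)->(2,1)
Step 2: p0:escaped | p1:(2,4)->(1,4) | p2:(2,5)->(1,5)->EXIT | p3:(2,1)->(1,1)
Step 3: p0:escaped | p1:(1,4)->(1,5)->EXIT | p2:escaped | p3:(1,1)->(0,1)
Step 4: p0:escaped | p1:escaped | p2:escaped | p3:(0,1)->(0,2)->EXIT

ESCAPED ESCAPED ESCAPED ESCAPED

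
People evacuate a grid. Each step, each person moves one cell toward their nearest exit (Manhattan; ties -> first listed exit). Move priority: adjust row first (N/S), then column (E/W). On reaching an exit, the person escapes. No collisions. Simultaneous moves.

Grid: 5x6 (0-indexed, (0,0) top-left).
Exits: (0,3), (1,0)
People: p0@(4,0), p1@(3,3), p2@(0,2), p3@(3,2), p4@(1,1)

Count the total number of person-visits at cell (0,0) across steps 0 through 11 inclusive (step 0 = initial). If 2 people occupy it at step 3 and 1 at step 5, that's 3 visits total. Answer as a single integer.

Step 0: p0@(4,0) p1@(3,3) p2@(0,2) p3@(3,2) p4@(1,1) -> at (0,0): 0 [-], cum=0
Step 1: p0@(3,0) p1@(2,3) p2@ESC p3@(2,2) p4@ESC -> at (0,0): 0 [-], cum=0
Step 2: p0@(2,0) p1@(1,3) p2@ESC p3@(1,2) p4@ESC -> at (0,0): 0 [-], cum=0
Step 3: p0@ESC p1@ESC p2@ESC p3@(0,2) p4@ESC -> at (0,0): 0 [-], cum=0
Step 4: p0@ESC p1@ESC p2@ESC p3@ESC p4@ESC -> at (0,0): 0 [-], cum=0
Total visits = 0

Answer: 0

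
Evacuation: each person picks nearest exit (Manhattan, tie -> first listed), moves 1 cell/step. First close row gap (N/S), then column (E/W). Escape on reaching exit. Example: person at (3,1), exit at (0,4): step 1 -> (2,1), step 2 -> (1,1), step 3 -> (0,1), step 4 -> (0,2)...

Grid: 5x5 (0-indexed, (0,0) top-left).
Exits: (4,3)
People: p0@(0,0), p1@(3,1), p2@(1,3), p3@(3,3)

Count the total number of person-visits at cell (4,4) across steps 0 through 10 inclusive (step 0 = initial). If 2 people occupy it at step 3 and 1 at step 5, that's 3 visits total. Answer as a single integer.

Step 0: p0@(0,0) p1@(3,1) p2@(1,3) p3@(3,3) -> at (4,4): 0 [-], cum=0
Step 1: p0@(1,0) p1@(4,1) p2@(2,3) p3@ESC -> at (4,4): 0 [-], cum=0
Step 2: p0@(2,0) p1@(4,2) p2@(3,3) p3@ESC -> at (4,4): 0 [-], cum=0
Step 3: p0@(3,0) p1@ESC p2@ESC p3@ESC -> at (4,4): 0 [-], cum=0
Step 4: p0@(4,0) p1@ESC p2@ESC p3@ESC -> at (4,4): 0 [-], cum=0
Step 5: p0@(4,1) p1@ESC p2@ESC p3@ESC -> at (4,4): 0 [-], cum=0
Step 6: p0@(4,2) p1@ESC p2@ESC p3@ESC -> at (4,4): 0 [-], cum=0
Step 7: p0@ESC p1@ESC p2@ESC p3@ESC -> at (4,4): 0 [-], cum=0
Total visits = 0

Answer: 0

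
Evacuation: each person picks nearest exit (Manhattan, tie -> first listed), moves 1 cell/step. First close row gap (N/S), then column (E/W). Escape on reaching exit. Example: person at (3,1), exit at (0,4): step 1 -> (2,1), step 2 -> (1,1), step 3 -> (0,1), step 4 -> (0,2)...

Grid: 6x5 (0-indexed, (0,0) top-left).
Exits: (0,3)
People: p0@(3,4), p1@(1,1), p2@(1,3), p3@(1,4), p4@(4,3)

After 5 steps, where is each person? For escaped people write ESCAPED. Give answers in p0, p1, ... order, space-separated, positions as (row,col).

Step 1: p0:(3,4)->(2,4) | p1:(1,1)->(0,1) | p2:(1,3)->(0,3)->EXIT | p3:(1,4)->(0,4) | p4:(4,3)->(3,3)
Step 2: p0:(2,4)->(1,4) | p1:(0,1)->(0,2) | p2:escaped | p3:(0,4)->(0,3)->EXIT | p4:(3,3)->(2,3)
Step 3: p0:(1,4)->(0,4) | p1:(0,2)->(0,3)->EXIT | p2:escaped | p3:escaped | p4:(2,3)->(1,3)
Step 4: p0:(0,4)->(0,3)->EXIT | p1:escaped | p2:escaped | p3:escaped | p4:(1,3)->(0,3)->EXIT

ESCAPED ESCAPED ESCAPED ESCAPED ESCAPED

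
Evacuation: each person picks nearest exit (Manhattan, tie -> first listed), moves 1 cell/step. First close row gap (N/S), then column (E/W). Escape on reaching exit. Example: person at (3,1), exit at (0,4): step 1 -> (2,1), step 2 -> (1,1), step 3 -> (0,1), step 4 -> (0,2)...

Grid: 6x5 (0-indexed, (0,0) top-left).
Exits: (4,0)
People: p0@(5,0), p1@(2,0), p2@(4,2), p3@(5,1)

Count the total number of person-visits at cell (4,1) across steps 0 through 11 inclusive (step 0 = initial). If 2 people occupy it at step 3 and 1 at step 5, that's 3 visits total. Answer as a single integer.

Step 0: p0@(5,0) p1@(2,0) p2@(4,2) p3@(5,1) -> at (4,1): 0 [-], cum=0
Step 1: p0@ESC p1@(3,0) p2@(4,1) p3@(4,1) -> at (4,1): 2 [p2,p3], cum=2
Step 2: p0@ESC p1@ESC p2@ESC p3@ESC -> at (4,1): 0 [-], cum=2
Total visits = 2

Answer: 2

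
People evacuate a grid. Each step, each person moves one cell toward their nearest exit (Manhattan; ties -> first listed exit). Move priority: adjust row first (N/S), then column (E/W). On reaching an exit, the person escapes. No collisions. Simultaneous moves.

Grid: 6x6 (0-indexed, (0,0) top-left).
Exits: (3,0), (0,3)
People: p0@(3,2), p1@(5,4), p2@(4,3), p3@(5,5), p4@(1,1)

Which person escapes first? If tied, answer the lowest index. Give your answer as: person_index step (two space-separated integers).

Answer: 0 2

Derivation:
Step 1: p0:(3,2)->(3,1) | p1:(5,4)->(4,4) | p2:(4,3)->(3,3) | p3:(5,5)->(4,5) | p4:(1,1)->(2,1)
Step 2: p0:(3,1)->(3,0)->EXIT | p1:(4,4)->(3,4) | p2:(3,3)->(3,2) | p3:(4,5)->(3,5) | p4:(2,1)->(3,1)
Step 3: p0:escaped | p1:(3,4)->(3,3) | p2:(3,2)->(3,1) | p3:(3,5)->(3,4) | p4:(3,1)->(3,0)->EXIT
Step 4: p0:escaped | p1:(3,3)->(3,2) | p2:(3,1)->(3,0)->EXIT | p3:(3,4)->(3,3) | p4:escaped
Step 5: p0:escaped | p1:(3,2)->(3,1) | p2:escaped | p3:(3,3)->(3,2) | p4:escaped
Step 6: p0:escaped | p1:(3,1)->(3,0)->EXIT | p2:escaped | p3:(3,2)->(3,1) | p4:escaped
Step 7: p0:escaped | p1:escaped | p2:escaped | p3:(3,1)->(3,0)->EXIT | p4:escaped
Exit steps: [2, 6, 4, 7, 3]
First to escape: p0 at step 2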